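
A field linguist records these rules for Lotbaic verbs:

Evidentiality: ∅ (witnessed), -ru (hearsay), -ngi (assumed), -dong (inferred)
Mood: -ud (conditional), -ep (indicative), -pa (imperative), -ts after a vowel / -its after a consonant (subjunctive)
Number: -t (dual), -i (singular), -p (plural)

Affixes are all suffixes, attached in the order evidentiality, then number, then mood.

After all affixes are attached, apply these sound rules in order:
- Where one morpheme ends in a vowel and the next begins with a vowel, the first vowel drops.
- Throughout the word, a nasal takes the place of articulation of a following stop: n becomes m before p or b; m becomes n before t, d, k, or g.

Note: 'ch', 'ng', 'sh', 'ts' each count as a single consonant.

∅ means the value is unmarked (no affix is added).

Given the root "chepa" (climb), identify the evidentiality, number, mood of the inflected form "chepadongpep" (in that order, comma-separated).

inferred, plural, indicative

Segment: chepa-dong-p-ep.
evidentiality: -dong → inferred.
number: -p → plural.
mood: -ep → indicative.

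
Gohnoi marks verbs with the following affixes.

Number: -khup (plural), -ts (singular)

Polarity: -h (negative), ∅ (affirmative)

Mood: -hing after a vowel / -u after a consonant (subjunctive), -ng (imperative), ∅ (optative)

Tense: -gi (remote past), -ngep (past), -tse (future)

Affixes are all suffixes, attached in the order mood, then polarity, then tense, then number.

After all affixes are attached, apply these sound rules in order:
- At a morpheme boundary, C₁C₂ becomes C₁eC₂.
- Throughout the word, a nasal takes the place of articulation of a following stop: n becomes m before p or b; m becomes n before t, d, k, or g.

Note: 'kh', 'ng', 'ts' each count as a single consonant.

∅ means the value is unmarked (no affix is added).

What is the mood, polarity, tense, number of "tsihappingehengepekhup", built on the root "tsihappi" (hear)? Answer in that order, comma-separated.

Segment: tsihappi-ng-h-ngep-khup.
mood: -ng → imperative.
polarity: -h → negative.
tense: -ngep → past.
number: -khup → plural.

imperative, negative, past, plural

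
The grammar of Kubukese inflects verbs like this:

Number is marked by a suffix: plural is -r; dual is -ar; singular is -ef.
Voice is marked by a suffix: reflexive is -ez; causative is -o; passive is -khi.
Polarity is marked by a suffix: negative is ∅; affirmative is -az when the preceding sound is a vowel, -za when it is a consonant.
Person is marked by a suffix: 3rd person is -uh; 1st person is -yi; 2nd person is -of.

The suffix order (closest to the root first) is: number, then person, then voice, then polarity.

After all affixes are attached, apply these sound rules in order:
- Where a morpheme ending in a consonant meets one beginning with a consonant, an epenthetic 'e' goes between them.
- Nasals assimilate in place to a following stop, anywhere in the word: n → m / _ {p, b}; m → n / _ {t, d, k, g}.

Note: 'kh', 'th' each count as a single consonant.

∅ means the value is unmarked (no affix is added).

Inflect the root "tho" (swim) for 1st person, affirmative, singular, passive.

thoefeyikhiaz

Attach number singular -ef → thoef.
Attach person 1st person -yi → thoefyi.
Attach voice passive -khi → thoefyikhi.
Attach polarity affirmative -az (after vowel 'i') → thoefyikhiaz.
Apply epenthesis: thoefyikhiaz → thoefeyikhiaz.
Nasal assimilation: no change.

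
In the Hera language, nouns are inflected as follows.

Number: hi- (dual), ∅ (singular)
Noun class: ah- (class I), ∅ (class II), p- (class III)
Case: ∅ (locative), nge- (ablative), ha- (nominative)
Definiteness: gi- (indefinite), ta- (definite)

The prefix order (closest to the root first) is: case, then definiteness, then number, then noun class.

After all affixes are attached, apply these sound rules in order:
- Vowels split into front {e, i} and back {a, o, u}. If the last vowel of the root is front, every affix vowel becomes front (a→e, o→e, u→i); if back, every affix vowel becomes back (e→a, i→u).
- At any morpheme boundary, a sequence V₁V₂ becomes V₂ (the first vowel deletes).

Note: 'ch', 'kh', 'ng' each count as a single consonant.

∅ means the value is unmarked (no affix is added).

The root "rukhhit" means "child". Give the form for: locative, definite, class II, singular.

case = locative: zero marking, form stays rukhhit.
Attach definiteness definite ta- → tarukhhit.
number = singular: zero marking, form stays tarukhhit.
noun class = class II: zero marking, form stays tarukhhit.
Apply vowel harmony: tarukhhit → terukhhit.
Vowel deletion: no change.

terukhhit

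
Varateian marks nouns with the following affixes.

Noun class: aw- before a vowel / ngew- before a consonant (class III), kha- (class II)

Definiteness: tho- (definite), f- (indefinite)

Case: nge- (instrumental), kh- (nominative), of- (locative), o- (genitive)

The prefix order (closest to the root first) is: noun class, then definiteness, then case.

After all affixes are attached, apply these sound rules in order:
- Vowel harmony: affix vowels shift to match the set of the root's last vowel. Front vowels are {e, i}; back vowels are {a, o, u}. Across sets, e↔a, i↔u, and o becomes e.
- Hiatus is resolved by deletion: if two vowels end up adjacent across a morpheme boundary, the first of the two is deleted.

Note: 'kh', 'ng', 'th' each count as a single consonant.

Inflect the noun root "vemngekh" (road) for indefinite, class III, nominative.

khfngewvemngekh

Attach noun class class III ngew- (before consonant 'v') → ngewvemngekh.
Attach definiteness indefinite f- → fngewvemngekh.
Attach case nominative kh- → khfngewvemngekh.
Vowel harmony: no change.
Vowel deletion: no change.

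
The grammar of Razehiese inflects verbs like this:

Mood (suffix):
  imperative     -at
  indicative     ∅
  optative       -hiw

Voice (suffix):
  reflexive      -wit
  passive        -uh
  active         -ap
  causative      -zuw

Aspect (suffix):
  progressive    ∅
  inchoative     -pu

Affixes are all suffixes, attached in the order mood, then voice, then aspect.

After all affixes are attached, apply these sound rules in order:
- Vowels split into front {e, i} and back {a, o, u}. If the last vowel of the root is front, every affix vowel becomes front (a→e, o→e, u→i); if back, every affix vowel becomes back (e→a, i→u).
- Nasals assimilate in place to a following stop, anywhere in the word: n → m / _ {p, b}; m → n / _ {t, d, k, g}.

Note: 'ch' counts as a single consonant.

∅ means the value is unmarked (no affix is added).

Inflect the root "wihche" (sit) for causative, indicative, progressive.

wihcheziw

mood = indicative: zero marking, form stays wihche.
Attach voice causative -zuw → wihchezuw.
aspect = progressive: zero marking, form stays wihchezuw.
Apply vowel harmony: wihchezuw → wihcheziw.
Nasal assimilation: no change.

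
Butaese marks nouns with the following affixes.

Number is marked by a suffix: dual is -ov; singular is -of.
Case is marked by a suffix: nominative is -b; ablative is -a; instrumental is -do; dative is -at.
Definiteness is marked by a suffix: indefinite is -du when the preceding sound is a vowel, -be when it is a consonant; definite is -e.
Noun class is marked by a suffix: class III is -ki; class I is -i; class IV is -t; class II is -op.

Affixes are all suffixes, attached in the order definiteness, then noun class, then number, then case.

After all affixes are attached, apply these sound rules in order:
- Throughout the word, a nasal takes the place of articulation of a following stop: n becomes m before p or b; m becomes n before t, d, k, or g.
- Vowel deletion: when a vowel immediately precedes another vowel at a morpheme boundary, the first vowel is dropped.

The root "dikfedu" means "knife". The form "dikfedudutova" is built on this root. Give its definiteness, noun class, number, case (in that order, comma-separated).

indefinite, class IV, dual, ablative

Segment: dikfedu-du-t-ov-a.
definiteness: -du/be → indefinite.
noun class: -t → class IV.
number: -ov → dual.
case: -a → ablative.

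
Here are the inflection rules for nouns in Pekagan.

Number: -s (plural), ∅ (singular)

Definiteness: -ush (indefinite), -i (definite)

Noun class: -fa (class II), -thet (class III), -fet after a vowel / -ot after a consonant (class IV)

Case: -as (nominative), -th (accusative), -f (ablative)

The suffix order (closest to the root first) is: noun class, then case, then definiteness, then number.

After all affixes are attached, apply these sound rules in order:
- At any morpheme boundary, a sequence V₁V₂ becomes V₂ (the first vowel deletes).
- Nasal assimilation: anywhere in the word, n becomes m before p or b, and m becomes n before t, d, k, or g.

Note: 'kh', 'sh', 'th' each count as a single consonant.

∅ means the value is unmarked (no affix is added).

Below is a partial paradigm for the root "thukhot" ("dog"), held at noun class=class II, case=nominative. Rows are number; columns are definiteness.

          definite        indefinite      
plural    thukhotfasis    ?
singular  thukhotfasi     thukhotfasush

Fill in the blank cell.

thukhotfasushs

Attach noun class class II -fa → thukhotfa.
Attach case nominative -as → thukhotfaas.
Attach definiteness indefinite -ush → thukhotfaasush.
Attach number plural -s → thukhotfaasushs.
Apply vowel deletion: thukhotfaasushs → thukhotfasushs.
Nasal assimilation: no change.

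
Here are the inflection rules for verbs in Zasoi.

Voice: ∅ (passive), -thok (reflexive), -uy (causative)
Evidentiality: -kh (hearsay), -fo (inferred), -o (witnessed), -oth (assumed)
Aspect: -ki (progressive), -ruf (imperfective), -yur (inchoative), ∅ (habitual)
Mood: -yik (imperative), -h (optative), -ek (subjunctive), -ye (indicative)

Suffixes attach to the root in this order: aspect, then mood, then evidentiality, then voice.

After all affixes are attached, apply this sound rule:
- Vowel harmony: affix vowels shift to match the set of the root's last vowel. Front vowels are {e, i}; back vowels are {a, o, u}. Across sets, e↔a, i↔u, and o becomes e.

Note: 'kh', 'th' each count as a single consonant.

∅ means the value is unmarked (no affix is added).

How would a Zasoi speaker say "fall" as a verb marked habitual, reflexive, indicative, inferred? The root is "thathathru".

aspect = habitual: zero marking, form stays thathathru.
Attach mood indicative -ye → thathathruye.
Attach evidentiality inferred -fo → thathathruyefo.
Attach voice reflexive -thok → thathathruyefothok.
Apply vowel harmony: thathathruyefothok → thathathruyafothok.

thathathruyafothok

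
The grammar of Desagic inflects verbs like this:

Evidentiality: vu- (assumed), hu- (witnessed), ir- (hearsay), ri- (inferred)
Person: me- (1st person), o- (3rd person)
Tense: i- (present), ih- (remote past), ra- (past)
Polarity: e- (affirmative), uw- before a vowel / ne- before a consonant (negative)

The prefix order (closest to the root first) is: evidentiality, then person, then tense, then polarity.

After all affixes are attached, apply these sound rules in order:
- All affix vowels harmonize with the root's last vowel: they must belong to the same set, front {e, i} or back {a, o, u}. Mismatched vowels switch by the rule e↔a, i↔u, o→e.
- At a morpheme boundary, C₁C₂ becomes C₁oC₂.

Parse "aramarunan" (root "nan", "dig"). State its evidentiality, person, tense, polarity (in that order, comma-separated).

Segment: e-ra-me-ri-nan.
evidentiality: ri- → inferred.
person: me- → 1st person.
tense: ra- → past.
polarity: e- → affirmative.

inferred, 1st person, past, affirmative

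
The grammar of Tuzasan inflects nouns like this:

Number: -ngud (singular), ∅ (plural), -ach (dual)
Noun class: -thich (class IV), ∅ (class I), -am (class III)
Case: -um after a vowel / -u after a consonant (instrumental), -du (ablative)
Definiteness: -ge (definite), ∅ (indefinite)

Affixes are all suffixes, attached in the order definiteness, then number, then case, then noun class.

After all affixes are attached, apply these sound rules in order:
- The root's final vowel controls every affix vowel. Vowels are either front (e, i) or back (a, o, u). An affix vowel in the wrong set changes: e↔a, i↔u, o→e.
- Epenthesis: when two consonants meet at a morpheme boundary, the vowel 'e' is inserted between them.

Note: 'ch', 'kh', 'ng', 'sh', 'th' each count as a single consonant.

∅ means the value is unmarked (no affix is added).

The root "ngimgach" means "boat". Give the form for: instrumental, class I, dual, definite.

ngimgachegaachu

Attach definiteness definite -ge → ngimgachge.
Attach number dual -ach → ngimgachgeach.
Attach case instrumental -u (after consonant 'ch') → ngimgachgeachu.
noun class = class I: zero marking, form stays ngimgachgeachu.
Apply vowel harmony: ngimgachgeachu → ngimgachgaachu.
Apply epenthesis: ngimgachgaachu → ngimgachegaachu.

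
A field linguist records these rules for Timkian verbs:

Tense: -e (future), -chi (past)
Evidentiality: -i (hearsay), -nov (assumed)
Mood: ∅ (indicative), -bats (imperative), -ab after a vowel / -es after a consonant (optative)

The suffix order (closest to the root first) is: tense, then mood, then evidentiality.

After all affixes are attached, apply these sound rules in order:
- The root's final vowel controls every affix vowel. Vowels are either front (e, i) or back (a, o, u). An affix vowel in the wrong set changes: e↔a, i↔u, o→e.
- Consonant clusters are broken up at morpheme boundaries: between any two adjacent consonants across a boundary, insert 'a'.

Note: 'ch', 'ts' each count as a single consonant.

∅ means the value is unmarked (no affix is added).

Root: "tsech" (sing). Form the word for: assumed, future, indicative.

tsechenev

Attach tense future -e → tseche.
mood = indicative: zero marking, form stays tseche.
Attach evidentiality assumed -nov → tsechenov.
Apply vowel harmony: tsechenov → tsechenev.
Epenthesis: no change.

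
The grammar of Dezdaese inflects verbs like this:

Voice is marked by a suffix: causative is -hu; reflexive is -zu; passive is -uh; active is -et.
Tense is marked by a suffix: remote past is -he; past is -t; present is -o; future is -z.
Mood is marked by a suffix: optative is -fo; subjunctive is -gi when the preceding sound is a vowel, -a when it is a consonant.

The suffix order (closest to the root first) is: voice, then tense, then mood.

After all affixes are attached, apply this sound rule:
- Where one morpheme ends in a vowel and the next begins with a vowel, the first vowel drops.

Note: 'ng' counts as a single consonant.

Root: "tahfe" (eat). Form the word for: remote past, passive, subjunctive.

tahfuhhegi

Attach voice passive -uh → tahfeuh.
Attach tense remote past -he → tahfeuhhe.
Attach mood subjunctive -gi (after vowel 'e') → tahfeuhhegi.
Apply vowel deletion: tahfeuhhegi → tahfuhhegi.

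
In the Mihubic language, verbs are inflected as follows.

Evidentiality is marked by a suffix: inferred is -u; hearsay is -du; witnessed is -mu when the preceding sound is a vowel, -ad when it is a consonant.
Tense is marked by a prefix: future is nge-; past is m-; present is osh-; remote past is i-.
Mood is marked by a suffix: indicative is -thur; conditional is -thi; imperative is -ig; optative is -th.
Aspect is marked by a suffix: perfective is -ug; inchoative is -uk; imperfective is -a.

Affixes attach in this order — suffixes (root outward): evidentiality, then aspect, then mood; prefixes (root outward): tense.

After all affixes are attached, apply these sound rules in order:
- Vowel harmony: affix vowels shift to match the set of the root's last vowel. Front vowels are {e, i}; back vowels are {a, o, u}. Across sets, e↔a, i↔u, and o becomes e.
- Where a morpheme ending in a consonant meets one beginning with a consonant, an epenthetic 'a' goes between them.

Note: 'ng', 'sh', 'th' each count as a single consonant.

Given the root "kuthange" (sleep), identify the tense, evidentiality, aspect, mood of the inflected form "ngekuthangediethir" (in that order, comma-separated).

Segment: nge-kuthange-du-a-thur.
tense: nge- → future.
evidentiality: -du → hearsay.
aspect: -a → imperfective.
mood: -thur → indicative.

future, hearsay, imperfective, indicative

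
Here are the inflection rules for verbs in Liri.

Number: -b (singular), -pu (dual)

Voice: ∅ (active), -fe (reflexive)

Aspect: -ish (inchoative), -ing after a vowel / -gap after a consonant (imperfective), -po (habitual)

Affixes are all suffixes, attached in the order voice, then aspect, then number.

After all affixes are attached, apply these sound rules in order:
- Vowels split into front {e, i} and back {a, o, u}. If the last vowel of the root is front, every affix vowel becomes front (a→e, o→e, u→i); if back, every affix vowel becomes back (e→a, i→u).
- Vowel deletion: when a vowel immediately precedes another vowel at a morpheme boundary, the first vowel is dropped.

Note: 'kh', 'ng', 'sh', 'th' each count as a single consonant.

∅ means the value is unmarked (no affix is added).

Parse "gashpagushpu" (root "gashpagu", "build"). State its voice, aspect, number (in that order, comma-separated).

Segment: gashpagu-ish-pu.
voice: ∅ → active.
aspect: -ish → inchoative.
number: -pu → dual.

active, inchoative, dual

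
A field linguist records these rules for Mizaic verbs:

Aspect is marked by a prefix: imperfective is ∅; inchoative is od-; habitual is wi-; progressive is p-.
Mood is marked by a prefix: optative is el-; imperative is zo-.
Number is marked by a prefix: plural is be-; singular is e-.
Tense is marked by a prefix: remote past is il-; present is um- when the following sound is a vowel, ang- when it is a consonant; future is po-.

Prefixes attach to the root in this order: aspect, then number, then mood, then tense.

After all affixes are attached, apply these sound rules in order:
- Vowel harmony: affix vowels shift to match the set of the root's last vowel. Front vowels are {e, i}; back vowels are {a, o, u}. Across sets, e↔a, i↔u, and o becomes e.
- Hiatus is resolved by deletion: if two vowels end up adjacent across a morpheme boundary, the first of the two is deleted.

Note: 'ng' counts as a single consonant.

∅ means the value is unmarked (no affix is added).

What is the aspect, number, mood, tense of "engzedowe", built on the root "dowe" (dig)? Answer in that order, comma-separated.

imperfective, singular, imperative, present

Segment: ang-zo-e-dowe.
aspect: ∅ → imperfective.
number: e- → singular.
mood: zo- → imperative.
tense: um/ang- → present.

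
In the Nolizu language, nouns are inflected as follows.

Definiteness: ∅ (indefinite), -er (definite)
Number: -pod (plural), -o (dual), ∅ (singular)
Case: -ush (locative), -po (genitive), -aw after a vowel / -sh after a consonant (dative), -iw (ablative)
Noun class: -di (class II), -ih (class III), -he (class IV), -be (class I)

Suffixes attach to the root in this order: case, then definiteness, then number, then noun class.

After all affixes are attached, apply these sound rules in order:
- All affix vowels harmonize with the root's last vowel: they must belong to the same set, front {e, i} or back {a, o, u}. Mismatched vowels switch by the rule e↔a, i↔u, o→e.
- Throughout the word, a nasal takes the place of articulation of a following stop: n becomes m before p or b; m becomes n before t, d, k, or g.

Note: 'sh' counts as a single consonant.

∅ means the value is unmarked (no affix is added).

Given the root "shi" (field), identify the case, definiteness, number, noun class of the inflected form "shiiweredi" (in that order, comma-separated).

ablative, definite, dual, class II

Segment: shi-iw-er-o-di.
case: -iw → ablative.
definiteness: -er → definite.
number: -o → dual.
noun class: -di → class II.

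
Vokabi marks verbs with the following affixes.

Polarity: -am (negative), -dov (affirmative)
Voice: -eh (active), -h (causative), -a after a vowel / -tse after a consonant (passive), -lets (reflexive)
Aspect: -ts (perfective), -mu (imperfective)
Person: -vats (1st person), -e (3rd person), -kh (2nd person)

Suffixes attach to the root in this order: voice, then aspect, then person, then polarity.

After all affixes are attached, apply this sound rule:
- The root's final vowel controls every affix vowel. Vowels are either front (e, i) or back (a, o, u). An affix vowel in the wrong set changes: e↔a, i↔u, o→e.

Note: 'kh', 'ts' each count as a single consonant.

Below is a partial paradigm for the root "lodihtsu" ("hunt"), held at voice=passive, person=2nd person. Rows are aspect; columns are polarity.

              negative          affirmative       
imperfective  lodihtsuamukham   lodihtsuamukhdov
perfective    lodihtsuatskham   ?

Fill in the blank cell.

lodihtsuatskhdov

Attach voice passive -a (after vowel 'u') → lodihtsua.
Attach aspect perfective -ts → lodihtsuats.
Attach person 2nd person -kh → lodihtsuatskh.
Attach polarity affirmative -dov → lodihtsuatskhdov.
Vowel harmony: no change.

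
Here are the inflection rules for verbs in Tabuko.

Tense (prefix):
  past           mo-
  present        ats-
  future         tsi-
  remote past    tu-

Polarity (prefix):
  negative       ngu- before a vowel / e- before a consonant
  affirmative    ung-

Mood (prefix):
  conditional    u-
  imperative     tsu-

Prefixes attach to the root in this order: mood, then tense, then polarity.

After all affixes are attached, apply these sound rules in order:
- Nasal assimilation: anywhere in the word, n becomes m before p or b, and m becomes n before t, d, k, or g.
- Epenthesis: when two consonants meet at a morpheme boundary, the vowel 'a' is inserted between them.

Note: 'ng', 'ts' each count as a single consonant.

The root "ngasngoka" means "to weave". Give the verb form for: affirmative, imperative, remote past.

Attach mood imperative tsu- → tsungasngoka.
Attach tense remote past tu- → tutsungasngoka.
Attach polarity affirmative ung- → ungtutsungasngoka.
Nasal assimilation: no change.
Apply epenthesis: ungtutsungasngoka → ungatutsungasngoka.

ungatutsungasngoka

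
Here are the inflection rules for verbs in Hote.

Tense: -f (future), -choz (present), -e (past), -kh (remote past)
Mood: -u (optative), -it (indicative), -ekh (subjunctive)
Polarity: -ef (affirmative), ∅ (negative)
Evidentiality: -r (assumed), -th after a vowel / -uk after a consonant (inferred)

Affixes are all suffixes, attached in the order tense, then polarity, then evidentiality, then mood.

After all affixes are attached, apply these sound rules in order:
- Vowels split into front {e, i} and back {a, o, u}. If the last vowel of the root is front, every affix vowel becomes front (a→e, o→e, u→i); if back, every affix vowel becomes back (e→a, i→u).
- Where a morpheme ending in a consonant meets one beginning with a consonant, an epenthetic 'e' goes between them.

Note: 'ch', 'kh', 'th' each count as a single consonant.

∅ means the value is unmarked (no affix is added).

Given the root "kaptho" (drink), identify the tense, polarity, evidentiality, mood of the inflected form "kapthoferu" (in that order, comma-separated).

future, negative, assumed, optative

Segment: kaptho-f-r-u.
tense: -f → future.
polarity: ∅ → negative.
evidentiality: -r → assumed.
mood: -u → optative.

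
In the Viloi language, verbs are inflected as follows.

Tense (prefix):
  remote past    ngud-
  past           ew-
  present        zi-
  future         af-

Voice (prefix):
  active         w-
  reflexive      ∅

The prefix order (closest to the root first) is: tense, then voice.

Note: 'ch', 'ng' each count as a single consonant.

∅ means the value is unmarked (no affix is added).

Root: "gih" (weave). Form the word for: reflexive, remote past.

Attach tense remote past ngud- → ngudgih.
voice = reflexive: zero marking, form stays ngudgih.

ngudgih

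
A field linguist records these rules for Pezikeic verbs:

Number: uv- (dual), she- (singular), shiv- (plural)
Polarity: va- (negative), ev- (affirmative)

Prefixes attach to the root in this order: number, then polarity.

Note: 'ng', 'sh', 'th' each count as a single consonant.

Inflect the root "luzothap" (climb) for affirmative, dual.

evuvluzothap

Attach number dual uv- → uvluzothap.
Attach polarity affirmative ev- → evuvluzothap.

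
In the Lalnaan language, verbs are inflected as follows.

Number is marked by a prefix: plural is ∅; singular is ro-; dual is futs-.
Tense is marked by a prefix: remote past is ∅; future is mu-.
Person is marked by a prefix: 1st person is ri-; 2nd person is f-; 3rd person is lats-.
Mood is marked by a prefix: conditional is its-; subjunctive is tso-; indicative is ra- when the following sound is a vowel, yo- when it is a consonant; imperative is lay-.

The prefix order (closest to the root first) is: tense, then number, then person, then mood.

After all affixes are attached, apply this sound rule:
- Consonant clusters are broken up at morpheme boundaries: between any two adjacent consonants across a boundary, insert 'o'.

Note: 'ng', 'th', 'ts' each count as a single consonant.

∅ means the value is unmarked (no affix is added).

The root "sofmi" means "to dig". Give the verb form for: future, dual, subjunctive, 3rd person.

tsolatsofutsomusofmi

Attach tense future mu- → musofmi.
Attach number dual futs- → futsmusofmi.
Attach person 3rd person lats- → latsfutsmusofmi.
Attach mood subjunctive tso- → tsolatsfutsmusofmi.
Apply epenthesis: tsolatsfutsmusofmi → tsolatsofutsomusofmi.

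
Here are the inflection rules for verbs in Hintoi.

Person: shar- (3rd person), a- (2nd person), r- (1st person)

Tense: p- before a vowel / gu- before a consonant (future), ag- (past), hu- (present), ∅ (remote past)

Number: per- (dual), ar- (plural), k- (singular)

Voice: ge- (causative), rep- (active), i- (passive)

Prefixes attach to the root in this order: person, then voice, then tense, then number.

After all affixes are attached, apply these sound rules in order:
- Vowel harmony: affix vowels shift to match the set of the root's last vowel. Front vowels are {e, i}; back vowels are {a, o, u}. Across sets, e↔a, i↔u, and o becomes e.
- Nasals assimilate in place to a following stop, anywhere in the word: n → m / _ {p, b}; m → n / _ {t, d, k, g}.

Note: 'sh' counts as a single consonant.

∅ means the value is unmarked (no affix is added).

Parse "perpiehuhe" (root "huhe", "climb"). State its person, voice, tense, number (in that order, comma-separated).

Segment: per-p-i-a-huhe.
person: a- → 2nd person.
voice: i- → passive.
tense: p/gu- → future.
number: per- → dual.

2nd person, passive, future, dual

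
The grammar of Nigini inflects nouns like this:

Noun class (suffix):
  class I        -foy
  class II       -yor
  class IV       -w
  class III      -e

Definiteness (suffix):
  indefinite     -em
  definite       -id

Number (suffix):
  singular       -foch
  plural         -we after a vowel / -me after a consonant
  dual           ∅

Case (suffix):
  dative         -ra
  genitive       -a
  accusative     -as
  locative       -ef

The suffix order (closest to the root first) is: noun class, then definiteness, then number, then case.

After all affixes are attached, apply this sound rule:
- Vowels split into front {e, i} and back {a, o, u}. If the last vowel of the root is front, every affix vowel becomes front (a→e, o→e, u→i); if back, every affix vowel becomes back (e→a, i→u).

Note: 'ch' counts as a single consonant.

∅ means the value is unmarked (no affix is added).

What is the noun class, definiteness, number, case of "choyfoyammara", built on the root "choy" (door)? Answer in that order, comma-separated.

Segment: choy-foy-em-me-ra.
noun class: -foy → class I.
definiteness: -em → indefinite.
number: -we/me → plural.
case: -ra → dative.

class I, indefinite, plural, dative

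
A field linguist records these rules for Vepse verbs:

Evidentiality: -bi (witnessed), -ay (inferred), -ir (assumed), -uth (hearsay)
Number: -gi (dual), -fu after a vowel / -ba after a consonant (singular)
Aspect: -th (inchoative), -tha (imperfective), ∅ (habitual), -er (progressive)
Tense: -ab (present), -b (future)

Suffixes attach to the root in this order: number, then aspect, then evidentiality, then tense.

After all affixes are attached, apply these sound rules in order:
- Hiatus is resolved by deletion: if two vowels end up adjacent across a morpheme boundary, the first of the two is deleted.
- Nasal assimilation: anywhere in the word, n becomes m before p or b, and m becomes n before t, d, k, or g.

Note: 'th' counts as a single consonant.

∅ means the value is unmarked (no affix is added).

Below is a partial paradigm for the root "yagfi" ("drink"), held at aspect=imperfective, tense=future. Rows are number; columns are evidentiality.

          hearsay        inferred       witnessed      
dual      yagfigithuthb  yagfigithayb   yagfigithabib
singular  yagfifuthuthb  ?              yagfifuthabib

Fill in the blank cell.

Attach number singular -fu (after vowel 'i') → yagfifu.
Attach aspect imperfective -tha → yagfifutha.
Attach evidentiality inferred -ay → yagfifuthaay.
Attach tense future -b → yagfifuthaayb.
Apply vowel deletion: yagfifuthaayb → yagfifuthayb.
Nasal assimilation: no change.

yagfifuthayb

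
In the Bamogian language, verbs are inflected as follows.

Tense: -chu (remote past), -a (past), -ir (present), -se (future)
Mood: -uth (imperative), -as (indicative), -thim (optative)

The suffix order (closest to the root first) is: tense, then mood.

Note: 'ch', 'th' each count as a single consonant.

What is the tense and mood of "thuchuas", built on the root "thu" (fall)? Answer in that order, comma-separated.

Segment: thu-chu-as.
tense: -chu → remote past.
mood: -as → indicative.

remote past, indicative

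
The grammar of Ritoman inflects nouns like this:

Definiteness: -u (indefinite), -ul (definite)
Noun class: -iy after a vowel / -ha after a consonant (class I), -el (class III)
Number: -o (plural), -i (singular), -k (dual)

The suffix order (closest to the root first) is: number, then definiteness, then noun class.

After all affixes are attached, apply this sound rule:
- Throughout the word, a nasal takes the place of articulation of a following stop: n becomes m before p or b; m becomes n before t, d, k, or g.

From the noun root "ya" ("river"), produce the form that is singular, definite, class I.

Attach number singular -i → yai.
Attach definiteness definite -ul → yaiul.
Attach noun class class I -ha (after consonant 'l') → yaiulha.
Nasal assimilation: no change.

yaiulha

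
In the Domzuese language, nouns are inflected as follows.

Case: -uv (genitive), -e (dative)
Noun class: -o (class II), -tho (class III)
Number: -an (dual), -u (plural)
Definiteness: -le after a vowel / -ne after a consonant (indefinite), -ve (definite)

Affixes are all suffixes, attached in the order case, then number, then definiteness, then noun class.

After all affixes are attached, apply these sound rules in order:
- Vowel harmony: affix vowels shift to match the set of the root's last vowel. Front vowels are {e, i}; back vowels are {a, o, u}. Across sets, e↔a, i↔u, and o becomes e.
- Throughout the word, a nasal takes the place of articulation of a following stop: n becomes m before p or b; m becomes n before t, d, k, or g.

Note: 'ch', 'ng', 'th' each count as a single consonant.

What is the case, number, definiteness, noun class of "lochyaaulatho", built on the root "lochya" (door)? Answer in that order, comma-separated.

Segment: lochya-e-u-le-tho.
case: -e → dative.
number: -u → plural.
definiteness: -le/ne → indefinite.
noun class: -tho → class III.

dative, plural, indefinite, class III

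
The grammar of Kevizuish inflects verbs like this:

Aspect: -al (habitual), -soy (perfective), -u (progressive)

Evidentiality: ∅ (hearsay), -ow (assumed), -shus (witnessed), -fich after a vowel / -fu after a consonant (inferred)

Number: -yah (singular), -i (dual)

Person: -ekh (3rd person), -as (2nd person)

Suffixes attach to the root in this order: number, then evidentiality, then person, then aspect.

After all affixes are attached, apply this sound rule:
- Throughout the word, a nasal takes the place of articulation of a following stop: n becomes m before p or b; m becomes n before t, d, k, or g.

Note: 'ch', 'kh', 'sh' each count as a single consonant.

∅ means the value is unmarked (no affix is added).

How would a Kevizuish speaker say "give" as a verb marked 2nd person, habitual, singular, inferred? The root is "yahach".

Attach number singular -yah → yahachyah.
Attach evidentiality inferred -fu (after consonant 'h') → yahachyahfu.
Attach person 2nd person -as → yahachyahfuas.
Attach aspect habitual -al → yahachyahfuasal.
Nasal assimilation: no change.

yahachyahfuasal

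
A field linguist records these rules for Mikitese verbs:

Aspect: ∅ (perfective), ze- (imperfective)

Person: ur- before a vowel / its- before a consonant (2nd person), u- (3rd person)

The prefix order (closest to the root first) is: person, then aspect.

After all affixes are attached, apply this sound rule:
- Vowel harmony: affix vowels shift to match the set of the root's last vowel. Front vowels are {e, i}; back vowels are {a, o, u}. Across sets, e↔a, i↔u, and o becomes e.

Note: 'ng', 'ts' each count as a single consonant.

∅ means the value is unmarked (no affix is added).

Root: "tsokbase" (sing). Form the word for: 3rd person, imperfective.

Attach person 3rd person u- → utsokbase.
Attach aspect imperfective ze- → zeutsokbase.
Apply vowel harmony: zeutsokbase → zeitsokbase.

zeitsokbase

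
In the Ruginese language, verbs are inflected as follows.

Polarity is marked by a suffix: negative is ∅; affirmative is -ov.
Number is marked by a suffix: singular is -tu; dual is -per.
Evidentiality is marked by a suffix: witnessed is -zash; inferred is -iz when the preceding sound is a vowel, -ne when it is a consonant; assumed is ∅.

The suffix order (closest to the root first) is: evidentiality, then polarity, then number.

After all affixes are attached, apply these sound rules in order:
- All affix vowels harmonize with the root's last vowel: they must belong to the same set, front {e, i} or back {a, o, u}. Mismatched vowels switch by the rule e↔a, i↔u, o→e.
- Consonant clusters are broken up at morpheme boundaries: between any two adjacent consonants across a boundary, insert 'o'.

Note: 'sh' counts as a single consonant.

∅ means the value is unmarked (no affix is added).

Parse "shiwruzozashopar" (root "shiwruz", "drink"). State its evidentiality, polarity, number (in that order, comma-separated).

witnessed, negative, dual

Segment: shiwruz-zash-per.
evidentiality: -zash → witnessed.
polarity: ∅ → negative.
number: -per → dual.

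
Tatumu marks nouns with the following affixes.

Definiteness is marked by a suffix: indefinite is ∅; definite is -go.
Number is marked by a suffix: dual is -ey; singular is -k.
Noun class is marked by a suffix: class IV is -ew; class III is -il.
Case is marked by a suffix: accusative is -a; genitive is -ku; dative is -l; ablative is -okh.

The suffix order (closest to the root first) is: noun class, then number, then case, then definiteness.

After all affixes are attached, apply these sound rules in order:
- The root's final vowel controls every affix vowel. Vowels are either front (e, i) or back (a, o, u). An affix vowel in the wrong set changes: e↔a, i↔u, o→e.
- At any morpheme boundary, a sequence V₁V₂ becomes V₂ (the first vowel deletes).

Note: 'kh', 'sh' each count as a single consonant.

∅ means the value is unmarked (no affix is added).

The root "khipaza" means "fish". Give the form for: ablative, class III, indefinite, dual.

khipazulayokh

Attach noun class class III -il → khipazail.
Attach number dual -ey → khipazailey.
Attach case ablative -okh → khipazaileyokh.
definiteness = indefinite: zero marking, form stays khipazaileyokh.
Apply vowel harmony: khipazaileyokh → khipazaulayokh.
Apply vowel deletion: khipazaulayokh → khipazulayokh.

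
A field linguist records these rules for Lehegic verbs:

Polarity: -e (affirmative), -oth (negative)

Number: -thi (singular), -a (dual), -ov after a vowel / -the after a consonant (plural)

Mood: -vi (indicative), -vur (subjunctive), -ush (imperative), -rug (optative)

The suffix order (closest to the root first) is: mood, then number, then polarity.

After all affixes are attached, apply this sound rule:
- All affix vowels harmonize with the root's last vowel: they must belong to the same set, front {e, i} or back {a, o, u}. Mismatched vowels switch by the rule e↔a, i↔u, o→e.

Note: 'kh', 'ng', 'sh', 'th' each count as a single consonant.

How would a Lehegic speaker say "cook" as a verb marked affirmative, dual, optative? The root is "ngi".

ngirigee

Attach mood optative -rug → ngirug.
Attach number dual -a → ngiruga.
Attach polarity affirmative -e → ngirugae.
Apply vowel harmony: ngirugae → ngirigee.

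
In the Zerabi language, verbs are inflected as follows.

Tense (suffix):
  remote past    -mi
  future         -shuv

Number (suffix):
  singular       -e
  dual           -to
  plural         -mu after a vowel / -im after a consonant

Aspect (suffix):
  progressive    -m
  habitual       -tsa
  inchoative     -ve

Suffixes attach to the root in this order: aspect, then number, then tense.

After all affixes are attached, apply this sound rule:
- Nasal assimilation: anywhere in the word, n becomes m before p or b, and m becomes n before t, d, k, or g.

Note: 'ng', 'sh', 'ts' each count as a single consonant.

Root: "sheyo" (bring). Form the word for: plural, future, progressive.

sheyomimshuv

Attach aspect progressive -m → sheyom.
Attach number plural -im (after consonant 'm') → sheyomim.
Attach tense future -shuv → sheyomimshuv.
Nasal assimilation: no change.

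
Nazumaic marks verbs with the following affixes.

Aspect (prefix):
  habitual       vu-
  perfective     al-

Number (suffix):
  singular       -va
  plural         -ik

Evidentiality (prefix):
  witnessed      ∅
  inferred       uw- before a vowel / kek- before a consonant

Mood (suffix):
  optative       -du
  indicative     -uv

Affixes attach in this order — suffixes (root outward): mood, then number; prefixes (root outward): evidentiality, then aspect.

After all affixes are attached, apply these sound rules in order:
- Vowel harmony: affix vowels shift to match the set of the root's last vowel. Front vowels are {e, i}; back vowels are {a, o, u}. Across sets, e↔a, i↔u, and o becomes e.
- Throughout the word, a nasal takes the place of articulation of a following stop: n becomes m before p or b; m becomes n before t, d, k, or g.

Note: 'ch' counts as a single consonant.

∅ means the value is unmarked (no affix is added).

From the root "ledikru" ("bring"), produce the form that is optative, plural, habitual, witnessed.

evidentiality = witnessed: zero marking, form stays ledikru.
Attach aspect habitual vu- → vuledikru.
Attach mood optative -du → vuledikrudu.
Attach number plural -ik → vuledikruduik.
Apply vowel harmony: vuledikruduik → vuledikruduuk.
Nasal assimilation: no change.

vuledikruduuk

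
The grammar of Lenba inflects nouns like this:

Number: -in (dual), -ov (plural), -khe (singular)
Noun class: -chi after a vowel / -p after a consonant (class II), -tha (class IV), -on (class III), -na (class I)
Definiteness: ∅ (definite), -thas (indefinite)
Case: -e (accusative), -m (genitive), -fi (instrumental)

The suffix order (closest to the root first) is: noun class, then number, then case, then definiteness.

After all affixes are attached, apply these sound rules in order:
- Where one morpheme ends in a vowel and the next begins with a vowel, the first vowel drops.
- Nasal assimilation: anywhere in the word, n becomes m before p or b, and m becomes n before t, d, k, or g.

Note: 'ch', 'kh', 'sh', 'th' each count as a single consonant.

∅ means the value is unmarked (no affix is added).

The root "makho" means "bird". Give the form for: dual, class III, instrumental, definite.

Attach noun class class III -on → makhoon.
Attach number dual -in → makhoonin.
Attach case instrumental -fi → makhooninfi.
definiteness = definite: zero marking, form stays makhooninfi.
Apply vowel deletion: makhooninfi → makhoninfi.
Nasal assimilation: no change.

makhoninfi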